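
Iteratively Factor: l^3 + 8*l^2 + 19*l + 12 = (l + 1)*(l^2 + 7*l + 12) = (l + 1)*(l + 3)*(l + 4)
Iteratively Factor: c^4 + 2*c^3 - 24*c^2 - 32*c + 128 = (c + 4)*(c^3 - 2*c^2 - 16*c + 32) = (c - 2)*(c + 4)*(c^2 - 16) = (c - 2)*(c + 4)^2*(c - 4)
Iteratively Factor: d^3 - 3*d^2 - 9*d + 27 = (d - 3)*(d^2 - 9) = (d - 3)^2*(d + 3)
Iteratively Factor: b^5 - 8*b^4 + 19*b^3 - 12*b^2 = (b)*(b^4 - 8*b^3 + 19*b^2 - 12*b) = b*(b - 4)*(b^3 - 4*b^2 + 3*b) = b*(b - 4)*(b - 1)*(b^2 - 3*b) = b*(b - 4)*(b - 3)*(b - 1)*(b)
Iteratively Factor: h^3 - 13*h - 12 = (h + 1)*(h^2 - h - 12) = (h + 1)*(h + 3)*(h - 4)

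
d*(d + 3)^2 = d^3 + 6*d^2 + 9*d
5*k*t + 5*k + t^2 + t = (5*k + t)*(t + 1)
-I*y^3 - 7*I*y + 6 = (y - 3*I)*(y + 2*I)*(-I*y + 1)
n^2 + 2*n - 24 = (n - 4)*(n + 6)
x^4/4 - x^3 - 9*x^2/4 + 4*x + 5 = (x/2 + 1/2)*(x/2 + 1)*(x - 5)*(x - 2)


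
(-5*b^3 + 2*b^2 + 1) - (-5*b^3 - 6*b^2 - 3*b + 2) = 8*b^2 + 3*b - 1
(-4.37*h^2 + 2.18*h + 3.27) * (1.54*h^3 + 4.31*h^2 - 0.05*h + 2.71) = -6.7298*h^5 - 15.4775*h^4 + 14.6501*h^3 + 2.142*h^2 + 5.7443*h + 8.8617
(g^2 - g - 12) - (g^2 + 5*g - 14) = 2 - 6*g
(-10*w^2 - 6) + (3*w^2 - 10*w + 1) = -7*w^2 - 10*w - 5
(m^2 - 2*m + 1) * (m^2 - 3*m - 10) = m^4 - 5*m^3 - 3*m^2 + 17*m - 10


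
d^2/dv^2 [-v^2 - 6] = -2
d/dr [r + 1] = 1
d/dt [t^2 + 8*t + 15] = 2*t + 8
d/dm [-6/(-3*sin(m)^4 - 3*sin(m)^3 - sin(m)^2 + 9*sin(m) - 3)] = 6*(-12*sin(m)^3 - 9*sin(m)^2 - 2*sin(m) + 9)*cos(m)/(3*sin(m)^4 + 3*sin(m)^3 + sin(m)^2 - 9*sin(m) + 3)^2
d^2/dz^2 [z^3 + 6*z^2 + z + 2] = 6*z + 12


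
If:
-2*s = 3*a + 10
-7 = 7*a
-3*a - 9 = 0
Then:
No Solution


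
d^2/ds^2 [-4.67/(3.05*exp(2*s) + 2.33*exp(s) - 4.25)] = (-4.67*(6.1*exp(s) + 2.33)*(12.2*exp(s) + 4.66)*exp(s) + (56.974*exp(s) + 10.8811)*(3.05*exp(2*s) + 2.33*exp(s) - 4.25))*exp(s)/(3.05*exp(2*s) + 2.33*exp(s) - 4.25)^3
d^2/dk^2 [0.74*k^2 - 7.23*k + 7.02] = 1.48000000000000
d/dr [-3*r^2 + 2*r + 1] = 2 - 6*r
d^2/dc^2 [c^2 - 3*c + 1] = 2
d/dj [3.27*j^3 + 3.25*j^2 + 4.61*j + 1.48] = 9.81*j^2 + 6.5*j + 4.61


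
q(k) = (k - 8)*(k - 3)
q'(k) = 2*k - 11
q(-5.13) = 106.75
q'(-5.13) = -21.26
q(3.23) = -1.10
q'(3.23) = -4.54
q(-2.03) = 50.45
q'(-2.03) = -15.06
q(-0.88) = 34.45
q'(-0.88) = -12.76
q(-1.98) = 49.70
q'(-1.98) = -14.96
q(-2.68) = 60.66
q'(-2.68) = -16.36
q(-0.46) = 29.27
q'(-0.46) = -11.92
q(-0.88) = 34.45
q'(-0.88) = -12.76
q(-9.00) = 204.00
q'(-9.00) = -29.00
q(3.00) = 0.00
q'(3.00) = -5.00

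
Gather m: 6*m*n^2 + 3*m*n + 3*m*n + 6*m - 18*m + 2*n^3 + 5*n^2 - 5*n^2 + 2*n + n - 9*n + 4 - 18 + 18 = m*(6*n^2 + 6*n - 12) + 2*n^3 - 6*n + 4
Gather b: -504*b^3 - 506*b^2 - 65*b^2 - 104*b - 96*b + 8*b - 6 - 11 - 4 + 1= -504*b^3 - 571*b^2 - 192*b - 20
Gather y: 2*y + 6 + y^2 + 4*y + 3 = y^2 + 6*y + 9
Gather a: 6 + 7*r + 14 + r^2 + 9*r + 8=r^2 + 16*r + 28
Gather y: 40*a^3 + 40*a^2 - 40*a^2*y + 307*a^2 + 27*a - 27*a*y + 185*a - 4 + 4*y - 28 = 40*a^3 + 347*a^2 + 212*a + y*(-40*a^2 - 27*a + 4) - 32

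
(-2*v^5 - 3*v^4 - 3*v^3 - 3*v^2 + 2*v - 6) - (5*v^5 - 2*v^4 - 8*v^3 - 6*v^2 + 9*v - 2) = -7*v^5 - v^4 + 5*v^3 + 3*v^2 - 7*v - 4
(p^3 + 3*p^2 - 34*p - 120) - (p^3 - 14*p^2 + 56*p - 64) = 17*p^2 - 90*p - 56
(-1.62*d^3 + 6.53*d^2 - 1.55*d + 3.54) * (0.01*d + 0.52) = -0.0162*d^4 - 0.7771*d^3 + 3.3801*d^2 - 0.7706*d + 1.8408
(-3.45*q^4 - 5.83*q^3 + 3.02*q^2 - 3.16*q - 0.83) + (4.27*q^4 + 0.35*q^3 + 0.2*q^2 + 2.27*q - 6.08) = 0.819999999999999*q^4 - 5.48*q^3 + 3.22*q^2 - 0.89*q - 6.91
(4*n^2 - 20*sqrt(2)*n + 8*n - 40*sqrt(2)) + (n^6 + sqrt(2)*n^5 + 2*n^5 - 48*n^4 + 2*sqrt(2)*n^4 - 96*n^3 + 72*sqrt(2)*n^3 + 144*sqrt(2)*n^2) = n^6 + sqrt(2)*n^5 + 2*n^5 - 48*n^4 + 2*sqrt(2)*n^4 - 96*n^3 + 72*sqrt(2)*n^3 + 4*n^2 + 144*sqrt(2)*n^2 - 20*sqrt(2)*n + 8*n - 40*sqrt(2)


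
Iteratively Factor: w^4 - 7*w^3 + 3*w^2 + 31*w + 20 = (w - 4)*(w^3 - 3*w^2 - 9*w - 5) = (w - 5)*(w - 4)*(w^2 + 2*w + 1) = (w - 5)*(w - 4)*(w + 1)*(w + 1)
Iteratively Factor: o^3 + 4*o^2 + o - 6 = (o + 3)*(o^2 + o - 2) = (o - 1)*(o + 3)*(o + 2)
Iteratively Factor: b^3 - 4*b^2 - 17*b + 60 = (b - 3)*(b^2 - b - 20) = (b - 3)*(b + 4)*(b - 5)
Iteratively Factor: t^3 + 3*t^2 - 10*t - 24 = (t + 4)*(t^2 - t - 6) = (t + 2)*(t + 4)*(t - 3)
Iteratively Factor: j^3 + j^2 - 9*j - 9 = (j + 3)*(j^2 - 2*j - 3) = (j + 1)*(j + 3)*(j - 3)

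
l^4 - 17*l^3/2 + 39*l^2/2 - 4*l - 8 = (l - 4)^2*(l - 1)*(l + 1/2)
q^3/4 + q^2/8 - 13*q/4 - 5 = (q/4 + 1/2)*(q - 4)*(q + 5/2)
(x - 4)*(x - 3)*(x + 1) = x^3 - 6*x^2 + 5*x + 12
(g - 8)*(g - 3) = g^2 - 11*g + 24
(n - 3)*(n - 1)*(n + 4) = n^3 - 13*n + 12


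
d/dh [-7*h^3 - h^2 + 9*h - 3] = -21*h^2 - 2*h + 9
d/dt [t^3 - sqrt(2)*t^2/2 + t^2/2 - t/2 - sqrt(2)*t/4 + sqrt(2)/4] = 3*t^2 - sqrt(2)*t + t - 1/2 - sqrt(2)/4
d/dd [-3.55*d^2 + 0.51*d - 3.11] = 0.51 - 7.1*d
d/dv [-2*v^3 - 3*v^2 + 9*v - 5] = -6*v^2 - 6*v + 9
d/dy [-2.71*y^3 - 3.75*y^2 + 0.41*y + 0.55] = -8.13*y^2 - 7.5*y + 0.41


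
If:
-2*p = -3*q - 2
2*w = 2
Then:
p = 3*q/2 + 1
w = 1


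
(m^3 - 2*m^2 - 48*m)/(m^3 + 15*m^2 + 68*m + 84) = m*(m - 8)/(m^2 + 9*m + 14)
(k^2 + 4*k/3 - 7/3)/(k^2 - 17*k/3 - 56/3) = (k - 1)/(k - 8)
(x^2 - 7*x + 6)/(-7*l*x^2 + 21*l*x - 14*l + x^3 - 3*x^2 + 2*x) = (x - 6)/(-7*l*x + 14*l + x^2 - 2*x)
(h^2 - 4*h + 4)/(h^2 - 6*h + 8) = (h - 2)/(h - 4)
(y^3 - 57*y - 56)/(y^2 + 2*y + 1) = (y^2 - y - 56)/(y + 1)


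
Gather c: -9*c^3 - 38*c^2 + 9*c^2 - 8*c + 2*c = -9*c^3 - 29*c^2 - 6*c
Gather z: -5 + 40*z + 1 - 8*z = 32*z - 4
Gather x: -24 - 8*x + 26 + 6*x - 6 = -2*x - 4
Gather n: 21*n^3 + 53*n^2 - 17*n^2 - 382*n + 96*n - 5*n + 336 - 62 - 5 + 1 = 21*n^3 + 36*n^2 - 291*n + 270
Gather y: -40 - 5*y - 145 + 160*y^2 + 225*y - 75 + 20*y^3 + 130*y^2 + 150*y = 20*y^3 + 290*y^2 + 370*y - 260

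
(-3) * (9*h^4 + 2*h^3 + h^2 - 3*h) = -27*h^4 - 6*h^3 - 3*h^2 + 9*h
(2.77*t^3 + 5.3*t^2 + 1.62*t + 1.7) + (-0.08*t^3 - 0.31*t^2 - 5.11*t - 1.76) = 2.69*t^3 + 4.99*t^2 - 3.49*t - 0.0600000000000001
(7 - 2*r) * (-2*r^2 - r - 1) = 4*r^3 - 12*r^2 - 5*r - 7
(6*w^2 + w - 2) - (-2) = 6*w^2 + w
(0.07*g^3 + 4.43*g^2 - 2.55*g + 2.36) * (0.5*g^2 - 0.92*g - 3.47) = 0.035*g^5 + 2.1506*g^4 - 5.5935*g^3 - 11.8461*g^2 + 6.6773*g - 8.1892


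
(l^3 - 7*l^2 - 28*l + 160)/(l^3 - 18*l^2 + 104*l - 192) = (l + 5)/(l - 6)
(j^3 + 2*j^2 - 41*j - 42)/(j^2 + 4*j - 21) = (j^2 - 5*j - 6)/(j - 3)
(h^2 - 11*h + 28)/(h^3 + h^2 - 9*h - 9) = (h^2 - 11*h + 28)/(h^3 + h^2 - 9*h - 9)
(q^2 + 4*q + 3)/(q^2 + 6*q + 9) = (q + 1)/(q + 3)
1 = 1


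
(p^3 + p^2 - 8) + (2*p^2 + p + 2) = p^3 + 3*p^2 + p - 6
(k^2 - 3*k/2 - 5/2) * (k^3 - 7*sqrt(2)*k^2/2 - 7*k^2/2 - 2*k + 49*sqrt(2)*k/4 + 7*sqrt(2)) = k^5 - 5*k^4 - 7*sqrt(2)*k^4/2 + 3*k^3/4 + 35*sqrt(2)*k^3/2 - 21*sqrt(2)*k^2/8 + 47*k^2/4 - 329*sqrt(2)*k/8 + 5*k - 35*sqrt(2)/2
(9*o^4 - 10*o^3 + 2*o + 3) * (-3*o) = -27*o^5 + 30*o^4 - 6*o^2 - 9*o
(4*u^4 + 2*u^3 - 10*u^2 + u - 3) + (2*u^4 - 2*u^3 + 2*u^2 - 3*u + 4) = 6*u^4 - 8*u^2 - 2*u + 1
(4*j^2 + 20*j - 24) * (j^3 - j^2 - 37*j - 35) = 4*j^5 + 16*j^4 - 192*j^3 - 856*j^2 + 188*j + 840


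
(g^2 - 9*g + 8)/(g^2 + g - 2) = (g - 8)/(g + 2)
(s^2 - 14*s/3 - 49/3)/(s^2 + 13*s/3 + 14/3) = (s - 7)/(s + 2)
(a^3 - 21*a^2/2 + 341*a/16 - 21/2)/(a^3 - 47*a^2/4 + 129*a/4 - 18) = (a - 7/4)/(a - 3)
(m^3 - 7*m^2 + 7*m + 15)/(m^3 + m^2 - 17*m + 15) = (m^2 - 4*m - 5)/(m^2 + 4*m - 5)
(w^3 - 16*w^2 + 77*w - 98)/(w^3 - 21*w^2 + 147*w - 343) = (w - 2)/(w - 7)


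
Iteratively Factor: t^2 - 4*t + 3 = (t - 1)*(t - 3)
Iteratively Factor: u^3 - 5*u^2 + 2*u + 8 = (u + 1)*(u^2 - 6*u + 8) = (u - 2)*(u + 1)*(u - 4)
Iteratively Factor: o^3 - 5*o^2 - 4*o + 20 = (o - 5)*(o^2 - 4) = (o - 5)*(o - 2)*(o + 2)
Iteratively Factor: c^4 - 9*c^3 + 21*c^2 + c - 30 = (c - 3)*(c^3 - 6*c^2 + 3*c + 10) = (c - 3)*(c - 2)*(c^2 - 4*c - 5) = (c - 3)*(c - 2)*(c + 1)*(c - 5)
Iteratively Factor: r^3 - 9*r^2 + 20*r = (r)*(r^2 - 9*r + 20) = r*(r - 5)*(r - 4)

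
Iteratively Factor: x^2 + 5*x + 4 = (x + 4)*(x + 1)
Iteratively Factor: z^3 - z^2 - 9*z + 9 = (z - 3)*(z^2 + 2*z - 3) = (z - 3)*(z - 1)*(z + 3)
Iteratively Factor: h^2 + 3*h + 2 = (h + 2)*(h + 1)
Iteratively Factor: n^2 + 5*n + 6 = (n + 2)*(n + 3)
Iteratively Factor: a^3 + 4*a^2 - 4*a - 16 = (a + 2)*(a^2 + 2*a - 8) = (a + 2)*(a + 4)*(a - 2)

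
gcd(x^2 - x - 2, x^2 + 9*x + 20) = 1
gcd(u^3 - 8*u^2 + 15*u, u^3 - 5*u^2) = u^2 - 5*u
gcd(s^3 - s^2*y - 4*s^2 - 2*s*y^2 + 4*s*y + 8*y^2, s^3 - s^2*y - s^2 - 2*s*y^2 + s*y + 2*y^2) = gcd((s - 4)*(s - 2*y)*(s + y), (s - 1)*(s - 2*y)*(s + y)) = -s^2 + s*y + 2*y^2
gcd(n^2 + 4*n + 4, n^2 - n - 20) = 1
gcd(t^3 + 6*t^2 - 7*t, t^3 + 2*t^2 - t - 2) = t - 1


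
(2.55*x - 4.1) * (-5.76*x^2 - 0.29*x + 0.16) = -14.688*x^3 + 22.8765*x^2 + 1.597*x - 0.656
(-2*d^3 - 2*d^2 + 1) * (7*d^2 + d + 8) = -14*d^5 - 16*d^4 - 18*d^3 - 9*d^2 + d + 8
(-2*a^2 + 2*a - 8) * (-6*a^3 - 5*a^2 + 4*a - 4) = 12*a^5 - 2*a^4 + 30*a^3 + 56*a^2 - 40*a + 32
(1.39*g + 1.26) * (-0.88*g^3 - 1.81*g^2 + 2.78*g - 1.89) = -1.2232*g^4 - 3.6247*g^3 + 1.5836*g^2 + 0.8757*g - 2.3814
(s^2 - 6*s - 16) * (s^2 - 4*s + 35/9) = s^4 - 10*s^3 + 107*s^2/9 + 122*s/3 - 560/9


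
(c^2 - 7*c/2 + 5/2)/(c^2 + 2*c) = (2*c^2 - 7*c + 5)/(2*c*(c + 2))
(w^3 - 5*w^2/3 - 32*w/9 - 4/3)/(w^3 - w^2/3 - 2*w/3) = (w^2 - 7*w/3 - 2)/(w*(w - 1))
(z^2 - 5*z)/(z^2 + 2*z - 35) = z/(z + 7)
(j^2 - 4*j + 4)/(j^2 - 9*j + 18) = (j^2 - 4*j + 4)/(j^2 - 9*j + 18)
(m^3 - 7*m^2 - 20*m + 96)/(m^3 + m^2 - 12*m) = (m - 8)/m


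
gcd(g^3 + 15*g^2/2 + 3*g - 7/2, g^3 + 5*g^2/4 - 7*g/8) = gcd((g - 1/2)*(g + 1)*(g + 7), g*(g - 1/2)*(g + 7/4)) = g - 1/2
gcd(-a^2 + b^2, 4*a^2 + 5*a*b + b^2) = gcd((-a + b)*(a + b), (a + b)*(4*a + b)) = a + b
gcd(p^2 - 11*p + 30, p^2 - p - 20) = p - 5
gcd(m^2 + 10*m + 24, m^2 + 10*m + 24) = m^2 + 10*m + 24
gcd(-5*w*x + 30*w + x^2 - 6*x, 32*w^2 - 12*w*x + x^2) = 1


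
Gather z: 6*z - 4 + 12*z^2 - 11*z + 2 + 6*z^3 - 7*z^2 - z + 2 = 6*z^3 + 5*z^2 - 6*z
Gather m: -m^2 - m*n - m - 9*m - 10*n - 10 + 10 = -m^2 + m*(-n - 10) - 10*n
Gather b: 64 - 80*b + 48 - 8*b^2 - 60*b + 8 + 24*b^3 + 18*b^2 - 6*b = 24*b^3 + 10*b^2 - 146*b + 120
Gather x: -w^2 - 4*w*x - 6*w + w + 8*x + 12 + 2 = -w^2 - 5*w + x*(8 - 4*w) + 14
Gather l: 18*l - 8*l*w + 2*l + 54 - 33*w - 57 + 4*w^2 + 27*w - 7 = l*(20 - 8*w) + 4*w^2 - 6*w - 10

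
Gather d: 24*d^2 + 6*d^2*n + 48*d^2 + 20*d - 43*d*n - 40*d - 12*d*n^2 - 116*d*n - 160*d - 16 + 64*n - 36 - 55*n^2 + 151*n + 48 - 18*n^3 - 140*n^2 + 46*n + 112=d^2*(6*n + 72) + d*(-12*n^2 - 159*n - 180) - 18*n^3 - 195*n^2 + 261*n + 108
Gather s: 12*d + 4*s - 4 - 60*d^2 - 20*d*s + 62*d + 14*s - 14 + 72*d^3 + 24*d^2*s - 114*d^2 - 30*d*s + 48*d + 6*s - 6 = 72*d^3 - 174*d^2 + 122*d + s*(24*d^2 - 50*d + 24) - 24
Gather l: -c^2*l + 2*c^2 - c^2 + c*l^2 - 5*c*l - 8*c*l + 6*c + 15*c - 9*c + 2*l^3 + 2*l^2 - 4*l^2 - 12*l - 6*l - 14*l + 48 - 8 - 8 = c^2 + 12*c + 2*l^3 + l^2*(c - 2) + l*(-c^2 - 13*c - 32) + 32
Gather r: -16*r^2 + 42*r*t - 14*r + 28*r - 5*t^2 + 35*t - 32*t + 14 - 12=-16*r^2 + r*(42*t + 14) - 5*t^2 + 3*t + 2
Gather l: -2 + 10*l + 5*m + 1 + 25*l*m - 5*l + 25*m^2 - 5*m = l*(25*m + 5) + 25*m^2 - 1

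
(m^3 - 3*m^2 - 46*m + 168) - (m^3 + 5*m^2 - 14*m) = -8*m^2 - 32*m + 168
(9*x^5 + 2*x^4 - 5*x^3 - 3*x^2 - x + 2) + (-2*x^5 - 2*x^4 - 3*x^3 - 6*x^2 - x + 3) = 7*x^5 - 8*x^3 - 9*x^2 - 2*x + 5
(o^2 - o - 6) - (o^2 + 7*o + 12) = -8*o - 18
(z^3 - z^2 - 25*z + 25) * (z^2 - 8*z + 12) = z^5 - 9*z^4 - 5*z^3 + 213*z^2 - 500*z + 300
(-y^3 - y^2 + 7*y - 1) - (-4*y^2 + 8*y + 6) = -y^3 + 3*y^2 - y - 7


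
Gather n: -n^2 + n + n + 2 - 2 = -n^2 + 2*n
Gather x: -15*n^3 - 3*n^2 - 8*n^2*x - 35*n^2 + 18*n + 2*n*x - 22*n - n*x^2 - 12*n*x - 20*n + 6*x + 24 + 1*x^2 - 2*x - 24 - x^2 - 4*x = -15*n^3 - 38*n^2 - n*x^2 - 24*n + x*(-8*n^2 - 10*n)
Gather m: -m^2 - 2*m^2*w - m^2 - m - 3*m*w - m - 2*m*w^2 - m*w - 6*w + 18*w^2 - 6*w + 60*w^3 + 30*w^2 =m^2*(-2*w - 2) + m*(-2*w^2 - 4*w - 2) + 60*w^3 + 48*w^2 - 12*w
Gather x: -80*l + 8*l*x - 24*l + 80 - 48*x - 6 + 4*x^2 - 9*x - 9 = -104*l + 4*x^2 + x*(8*l - 57) + 65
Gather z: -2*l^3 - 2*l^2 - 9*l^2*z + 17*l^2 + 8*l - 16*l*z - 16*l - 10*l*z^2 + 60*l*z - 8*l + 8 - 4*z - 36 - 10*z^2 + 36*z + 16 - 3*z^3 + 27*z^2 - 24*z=-2*l^3 + 15*l^2 - 16*l - 3*z^3 + z^2*(17 - 10*l) + z*(-9*l^2 + 44*l + 8) - 12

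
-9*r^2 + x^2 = (-3*r + x)*(3*r + x)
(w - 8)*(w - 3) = w^2 - 11*w + 24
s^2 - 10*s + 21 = (s - 7)*(s - 3)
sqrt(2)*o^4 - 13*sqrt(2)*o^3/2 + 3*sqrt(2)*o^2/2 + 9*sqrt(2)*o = o*(o - 6)*(o - 3/2)*(sqrt(2)*o + sqrt(2))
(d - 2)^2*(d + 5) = d^3 + d^2 - 16*d + 20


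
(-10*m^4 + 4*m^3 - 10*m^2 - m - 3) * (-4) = 40*m^4 - 16*m^3 + 40*m^2 + 4*m + 12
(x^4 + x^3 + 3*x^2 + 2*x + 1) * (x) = x^5 + x^4 + 3*x^3 + 2*x^2 + x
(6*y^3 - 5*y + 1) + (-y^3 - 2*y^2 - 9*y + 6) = 5*y^3 - 2*y^2 - 14*y + 7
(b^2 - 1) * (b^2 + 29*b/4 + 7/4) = b^4 + 29*b^3/4 + 3*b^2/4 - 29*b/4 - 7/4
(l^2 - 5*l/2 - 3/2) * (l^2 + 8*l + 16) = l^4 + 11*l^3/2 - 11*l^2/2 - 52*l - 24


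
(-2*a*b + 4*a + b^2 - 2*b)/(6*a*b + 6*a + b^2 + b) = (-2*a*b + 4*a + b^2 - 2*b)/(6*a*b + 6*a + b^2 + b)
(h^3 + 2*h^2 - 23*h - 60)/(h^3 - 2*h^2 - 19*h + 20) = (h + 3)/(h - 1)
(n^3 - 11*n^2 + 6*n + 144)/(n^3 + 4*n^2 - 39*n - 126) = (n - 8)/(n + 7)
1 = 1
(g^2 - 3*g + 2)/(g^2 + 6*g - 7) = (g - 2)/(g + 7)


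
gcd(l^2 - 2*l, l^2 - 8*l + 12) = l - 2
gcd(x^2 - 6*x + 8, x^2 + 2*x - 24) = x - 4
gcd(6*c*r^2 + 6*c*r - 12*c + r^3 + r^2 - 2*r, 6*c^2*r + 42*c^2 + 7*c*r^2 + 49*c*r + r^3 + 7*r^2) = 6*c + r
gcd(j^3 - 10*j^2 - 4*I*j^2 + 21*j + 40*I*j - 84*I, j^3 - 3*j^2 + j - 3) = j - 3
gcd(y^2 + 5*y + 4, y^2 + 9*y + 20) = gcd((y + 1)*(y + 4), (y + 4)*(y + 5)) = y + 4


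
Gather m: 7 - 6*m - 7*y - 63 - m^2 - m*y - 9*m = -m^2 + m*(-y - 15) - 7*y - 56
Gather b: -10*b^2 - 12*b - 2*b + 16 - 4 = -10*b^2 - 14*b + 12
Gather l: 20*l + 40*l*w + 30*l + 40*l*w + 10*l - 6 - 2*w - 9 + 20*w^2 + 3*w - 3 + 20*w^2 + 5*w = l*(80*w + 60) + 40*w^2 + 6*w - 18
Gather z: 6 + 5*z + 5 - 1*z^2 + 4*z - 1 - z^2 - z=-2*z^2 + 8*z + 10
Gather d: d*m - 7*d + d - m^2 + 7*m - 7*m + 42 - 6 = d*(m - 6) - m^2 + 36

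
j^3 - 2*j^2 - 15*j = j*(j - 5)*(j + 3)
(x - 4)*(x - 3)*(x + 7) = x^3 - 37*x + 84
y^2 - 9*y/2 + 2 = (y - 4)*(y - 1/2)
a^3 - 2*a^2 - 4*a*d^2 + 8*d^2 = (a - 2)*(a - 2*d)*(a + 2*d)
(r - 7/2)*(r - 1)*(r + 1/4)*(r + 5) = r^4 + 3*r^3/4 - 151*r^2/8 + 51*r/4 + 35/8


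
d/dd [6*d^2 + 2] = 12*d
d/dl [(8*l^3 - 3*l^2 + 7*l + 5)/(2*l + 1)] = (32*l^3 + 18*l^2 - 6*l - 3)/(4*l^2 + 4*l + 1)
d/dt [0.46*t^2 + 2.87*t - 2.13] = 0.92*t + 2.87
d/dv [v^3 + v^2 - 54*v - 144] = 3*v^2 + 2*v - 54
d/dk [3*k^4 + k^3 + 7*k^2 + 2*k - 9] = 12*k^3 + 3*k^2 + 14*k + 2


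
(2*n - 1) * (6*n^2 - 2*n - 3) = 12*n^3 - 10*n^2 - 4*n + 3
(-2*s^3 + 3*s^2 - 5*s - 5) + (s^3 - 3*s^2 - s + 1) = -s^3 - 6*s - 4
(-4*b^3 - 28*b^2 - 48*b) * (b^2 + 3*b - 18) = -4*b^5 - 40*b^4 - 60*b^3 + 360*b^2 + 864*b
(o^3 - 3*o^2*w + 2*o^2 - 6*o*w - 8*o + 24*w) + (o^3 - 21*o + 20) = 2*o^3 - 3*o^2*w + 2*o^2 - 6*o*w - 29*o + 24*w + 20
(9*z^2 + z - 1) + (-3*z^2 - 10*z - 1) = 6*z^2 - 9*z - 2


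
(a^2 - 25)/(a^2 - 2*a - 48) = (25 - a^2)/(-a^2 + 2*a + 48)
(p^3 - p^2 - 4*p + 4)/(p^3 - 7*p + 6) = (p + 2)/(p + 3)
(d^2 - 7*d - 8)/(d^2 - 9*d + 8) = (d + 1)/(d - 1)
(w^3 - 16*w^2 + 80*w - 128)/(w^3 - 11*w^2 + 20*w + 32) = (w - 4)/(w + 1)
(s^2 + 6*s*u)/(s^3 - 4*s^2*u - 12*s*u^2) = (s + 6*u)/(s^2 - 4*s*u - 12*u^2)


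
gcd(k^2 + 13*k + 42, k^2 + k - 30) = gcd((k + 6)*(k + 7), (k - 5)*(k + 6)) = k + 6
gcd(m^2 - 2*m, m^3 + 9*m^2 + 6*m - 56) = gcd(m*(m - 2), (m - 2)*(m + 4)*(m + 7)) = m - 2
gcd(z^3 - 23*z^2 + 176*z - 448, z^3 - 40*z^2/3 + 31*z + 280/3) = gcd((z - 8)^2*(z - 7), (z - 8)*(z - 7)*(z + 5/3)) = z^2 - 15*z + 56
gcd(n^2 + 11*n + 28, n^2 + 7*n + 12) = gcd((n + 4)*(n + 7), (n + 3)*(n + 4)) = n + 4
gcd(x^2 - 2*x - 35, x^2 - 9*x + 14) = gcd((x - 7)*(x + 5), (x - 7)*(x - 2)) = x - 7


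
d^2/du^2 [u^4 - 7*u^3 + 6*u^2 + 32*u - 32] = 12*u^2 - 42*u + 12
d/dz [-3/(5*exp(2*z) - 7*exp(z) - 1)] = (30*exp(z) - 21)*exp(z)/(-5*exp(2*z) + 7*exp(z) + 1)^2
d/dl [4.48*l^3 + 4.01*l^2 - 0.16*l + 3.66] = 13.44*l^2 + 8.02*l - 0.16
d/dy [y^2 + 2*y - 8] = 2*y + 2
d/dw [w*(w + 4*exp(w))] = w*(4*exp(w) + 1) + w + 4*exp(w)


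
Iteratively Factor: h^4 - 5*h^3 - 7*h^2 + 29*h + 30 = (h + 1)*(h^3 - 6*h^2 - h + 30) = (h - 3)*(h + 1)*(h^2 - 3*h - 10) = (h - 5)*(h - 3)*(h + 1)*(h + 2)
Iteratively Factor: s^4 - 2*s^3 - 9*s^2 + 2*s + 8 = (s - 1)*(s^3 - s^2 - 10*s - 8) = (s - 4)*(s - 1)*(s^2 + 3*s + 2) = (s - 4)*(s - 1)*(s + 1)*(s + 2)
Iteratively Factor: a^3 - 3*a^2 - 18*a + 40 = (a + 4)*(a^2 - 7*a + 10) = (a - 5)*(a + 4)*(a - 2)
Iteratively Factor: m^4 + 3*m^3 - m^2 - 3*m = (m + 1)*(m^3 + 2*m^2 - 3*m) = m*(m + 1)*(m^2 + 2*m - 3) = m*(m - 1)*(m + 1)*(m + 3)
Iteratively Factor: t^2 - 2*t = (t - 2)*(t)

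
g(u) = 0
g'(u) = 0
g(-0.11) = 0.00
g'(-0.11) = 0.00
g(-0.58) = 0.00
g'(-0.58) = 0.00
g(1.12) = 0.00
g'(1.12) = 0.00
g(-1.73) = 0.00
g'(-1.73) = 0.00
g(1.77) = 0.00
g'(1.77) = 0.00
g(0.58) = 0.00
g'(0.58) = 0.00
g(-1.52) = 0.00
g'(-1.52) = 0.00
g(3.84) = 0.00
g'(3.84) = 0.00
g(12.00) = 0.00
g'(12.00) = 0.00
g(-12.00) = 0.00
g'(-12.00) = 0.00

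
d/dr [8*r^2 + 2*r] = 16*r + 2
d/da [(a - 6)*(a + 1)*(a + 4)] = 3*a^2 - 2*a - 26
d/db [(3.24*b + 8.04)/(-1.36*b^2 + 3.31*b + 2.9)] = (4.4064*b^2 + 21.8688*b - 17.2164)/(1.8496*b^4 - 9.0032*b^3 + 3.0681*b^2 + 19.198*b + 8.41)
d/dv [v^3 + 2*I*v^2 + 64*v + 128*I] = 3*v^2 + 4*I*v + 64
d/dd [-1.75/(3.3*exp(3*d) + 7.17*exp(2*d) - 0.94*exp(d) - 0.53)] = (17.325*exp(2*d) + 25.095*exp(d) - 1.645)*exp(d)/(3.3*exp(3*d) + 7.17*exp(2*d) - 0.94*exp(d) - 0.53)^2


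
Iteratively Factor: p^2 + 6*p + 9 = (p + 3)*(p + 3)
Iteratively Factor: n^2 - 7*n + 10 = (n - 2)*(n - 5)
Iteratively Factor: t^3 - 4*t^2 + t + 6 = (t - 2)*(t^2 - 2*t - 3) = (t - 3)*(t - 2)*(t + 1)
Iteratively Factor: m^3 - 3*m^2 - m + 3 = (m - 3)*(m^2 - 1) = (m - 3)*(m - 1)*(m + 1)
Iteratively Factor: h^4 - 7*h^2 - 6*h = (h)*(h^3 - 7*h - 6) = h*(h - 3)*(h^2 + 3*h + 2) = h*(h - 3)*(h + 2)*(h + 1)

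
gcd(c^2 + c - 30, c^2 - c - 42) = c + 6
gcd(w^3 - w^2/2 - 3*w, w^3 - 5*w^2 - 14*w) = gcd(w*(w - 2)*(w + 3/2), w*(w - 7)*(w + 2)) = w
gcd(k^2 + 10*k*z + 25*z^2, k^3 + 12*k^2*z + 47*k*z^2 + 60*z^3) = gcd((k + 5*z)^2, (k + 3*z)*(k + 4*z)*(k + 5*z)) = k + 5*z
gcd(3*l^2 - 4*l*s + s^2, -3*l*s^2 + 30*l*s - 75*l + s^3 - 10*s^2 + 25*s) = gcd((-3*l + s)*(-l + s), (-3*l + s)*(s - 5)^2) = -3*l + s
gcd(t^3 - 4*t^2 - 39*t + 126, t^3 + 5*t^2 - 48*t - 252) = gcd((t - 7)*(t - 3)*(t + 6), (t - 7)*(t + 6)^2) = t^2 - t - 42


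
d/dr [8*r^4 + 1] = 32*r^3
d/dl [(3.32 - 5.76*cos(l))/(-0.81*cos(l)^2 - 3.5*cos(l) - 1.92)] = (4.6656*cos(l)^2 - 5.3784*cos(l) - 22.6792)*sin(l)/(0.6561*cos(l)^4 + 5.67*cos(l)^3 + 15.3604*cos(l)^2 + 13.44*cos(l) + 3.6864)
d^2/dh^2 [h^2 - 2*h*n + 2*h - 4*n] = 2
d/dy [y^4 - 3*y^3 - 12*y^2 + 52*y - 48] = 4*y^3 - 9*y^2 - 24*y + 52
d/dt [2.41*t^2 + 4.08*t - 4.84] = 4.82*t + 4.08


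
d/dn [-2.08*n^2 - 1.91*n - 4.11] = -4.16*n - 1.91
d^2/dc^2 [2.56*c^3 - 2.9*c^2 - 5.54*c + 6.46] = 15.36*c - 5.8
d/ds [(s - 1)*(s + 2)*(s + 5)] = 3*s^2 + 12*s + 3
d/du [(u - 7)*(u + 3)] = 2*u - 4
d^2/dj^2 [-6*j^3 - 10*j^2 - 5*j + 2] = -36*j - 20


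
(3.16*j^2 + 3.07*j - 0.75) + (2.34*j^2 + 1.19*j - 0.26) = 5.5*j^2 + 4.26*j - 1.01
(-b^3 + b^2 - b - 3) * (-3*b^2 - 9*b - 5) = 3*b^5 + 6*b^4 - b^3 + 13*b^2 + 32*b + 15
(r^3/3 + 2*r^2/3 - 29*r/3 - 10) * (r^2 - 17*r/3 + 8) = r^5/3 - 11*r^4/9 - 97*r^3/9 + 451*r^2/9 - 62*r/3 - 80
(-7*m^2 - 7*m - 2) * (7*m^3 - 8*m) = -49*m^5 - 49*m^4 + 42*m^3 + 56*m^2 + 16*m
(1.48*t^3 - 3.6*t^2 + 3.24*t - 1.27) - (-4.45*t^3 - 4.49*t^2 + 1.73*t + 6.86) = 5.93*t^3 + 0.89*t^2 + 1.51*t - 8.13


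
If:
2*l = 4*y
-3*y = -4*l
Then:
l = 0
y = 0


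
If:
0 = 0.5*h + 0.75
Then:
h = -1.50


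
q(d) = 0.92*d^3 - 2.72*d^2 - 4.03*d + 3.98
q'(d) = 2.76*d^2 - 5.44*d - 4.03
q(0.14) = 3.37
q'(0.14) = -4.74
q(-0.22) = 4.73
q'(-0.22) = -2.70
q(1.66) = -6.00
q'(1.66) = -5.45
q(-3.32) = -46.29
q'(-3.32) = 44.45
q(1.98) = -7.52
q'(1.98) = -3.98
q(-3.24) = -42.81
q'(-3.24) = 42.57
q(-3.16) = -39.48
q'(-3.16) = 40.72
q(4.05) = 4.16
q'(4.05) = 19.21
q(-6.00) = -268.48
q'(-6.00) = 127.97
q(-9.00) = -850.75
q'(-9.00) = 268.49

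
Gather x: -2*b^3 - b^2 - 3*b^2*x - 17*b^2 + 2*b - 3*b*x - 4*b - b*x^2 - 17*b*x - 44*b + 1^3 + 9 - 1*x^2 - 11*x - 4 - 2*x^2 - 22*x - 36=-2*b^3 - 18*b^2 - 46*b + x^2*(-b - 3) + x*(-3*b^2 - 20*b - 33) - 30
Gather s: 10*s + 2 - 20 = 10*s - 18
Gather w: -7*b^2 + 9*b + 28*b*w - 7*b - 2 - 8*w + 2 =-7*b^2 + 2*b + w*(28*b - 8)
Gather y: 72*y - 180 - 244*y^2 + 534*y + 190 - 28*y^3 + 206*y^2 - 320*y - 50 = -28*y^3 - 38*y^2 + 286*y - 40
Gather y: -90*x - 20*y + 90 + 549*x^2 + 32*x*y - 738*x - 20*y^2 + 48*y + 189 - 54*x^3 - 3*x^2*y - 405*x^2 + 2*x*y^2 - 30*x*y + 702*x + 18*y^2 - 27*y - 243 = -54*x^3 + 144*x^2 - 126*x + y^2*(2*x - 2) + y*(-3*x^2 + 2*x + 1) + 36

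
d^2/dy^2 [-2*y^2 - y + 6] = -4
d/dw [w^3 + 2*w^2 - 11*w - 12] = 3*w^2 + 4*w - 11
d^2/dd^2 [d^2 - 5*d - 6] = 2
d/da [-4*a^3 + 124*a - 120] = 124 - 12*a^2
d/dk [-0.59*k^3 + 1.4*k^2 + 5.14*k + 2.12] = -1.77*k^2 + 2.8*k + 5.14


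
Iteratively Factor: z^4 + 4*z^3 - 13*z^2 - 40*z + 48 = (z + 4)*(z^3 - 13*z + 12) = (z - 3)*(z + 4)*(z^2 + 3*z - 4) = (z - 3)*(z - 1)*(z + 4)*(z + 4)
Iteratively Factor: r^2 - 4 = (r + 2)*(r - 2)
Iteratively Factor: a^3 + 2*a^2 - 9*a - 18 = (a + 3)*(a^2 - a - 6) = (a - 3)*(a + 3)*(a + 2)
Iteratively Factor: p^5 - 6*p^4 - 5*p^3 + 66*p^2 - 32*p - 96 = (p - 4)*(p^4 - 2*p^3 - 13*p^2 + 14*p + 24) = (p - 4)^2*(p^3 + 2*p^2 - 5*p - 6) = (p - 4)^2*(p - 2)*(p^2 + 4*p + 3) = (p - 4)^2*(p - 2)*(p + 1)*(p + 3)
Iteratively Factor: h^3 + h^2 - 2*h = (h + 2)*(h^2 - h) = (h - 1)*(h + 2)*(h)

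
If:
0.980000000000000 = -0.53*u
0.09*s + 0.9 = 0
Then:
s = -10.00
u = -1.85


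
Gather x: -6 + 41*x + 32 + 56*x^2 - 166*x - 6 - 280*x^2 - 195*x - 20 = -224*x^2 - 320*x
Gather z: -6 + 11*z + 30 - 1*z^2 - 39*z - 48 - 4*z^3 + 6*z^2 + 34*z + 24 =-4*z^3 + 5*z^2 + 6*z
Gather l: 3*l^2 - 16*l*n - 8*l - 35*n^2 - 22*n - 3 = 3*l^2 + l*(-16*n - 8) - 35*n^2 - 22*n - 3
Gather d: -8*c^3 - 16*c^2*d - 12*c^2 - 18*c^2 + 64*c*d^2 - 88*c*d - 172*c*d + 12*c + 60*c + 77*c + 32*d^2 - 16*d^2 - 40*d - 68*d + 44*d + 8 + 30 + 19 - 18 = -8*c^3 - 30*c^2 + 149*c + d^2*(64*c + 16) + d*(-16*c^2 - 260*c - 64) + 39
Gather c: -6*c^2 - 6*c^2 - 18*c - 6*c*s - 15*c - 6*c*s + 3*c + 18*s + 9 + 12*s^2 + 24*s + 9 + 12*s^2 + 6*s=-12*c^2 + c*(-12*s - 30) + 24*s^2 + 48*s + 18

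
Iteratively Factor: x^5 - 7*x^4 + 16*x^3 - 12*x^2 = (x - 3)*(x^4 - 4*x^3 + 4*x^2) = (x - 3)*(x - 2)*(x^3 - 2*x^2) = x*(x - 3)*(x - 2)*(x^2 - 2*x) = x*(x - 3)*(x - 2)^2*(x)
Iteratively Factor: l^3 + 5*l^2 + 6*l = (l + 3)*(l^2 + 2*l) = l*(l + 3)*(l + 2)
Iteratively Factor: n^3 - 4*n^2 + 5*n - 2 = (n - 2)*(n^2 - 2*n + 1) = (n - 2)*(n - 1)*(n - 1)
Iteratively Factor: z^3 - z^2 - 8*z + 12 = (z - 2)*(z^2 + z - 6) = (z - 2)*(z + 3)*(z - 2)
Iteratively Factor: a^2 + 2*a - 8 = (a + 4)*(a - 2)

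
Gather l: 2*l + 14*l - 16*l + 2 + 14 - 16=0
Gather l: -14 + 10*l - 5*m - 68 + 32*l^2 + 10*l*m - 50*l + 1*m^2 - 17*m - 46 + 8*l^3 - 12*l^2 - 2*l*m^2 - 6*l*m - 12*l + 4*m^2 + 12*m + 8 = 8*l^3 + 20*l^2 + l*(-2*m^2 + 4*m - 52) + 5*m^2 - 10*m - 120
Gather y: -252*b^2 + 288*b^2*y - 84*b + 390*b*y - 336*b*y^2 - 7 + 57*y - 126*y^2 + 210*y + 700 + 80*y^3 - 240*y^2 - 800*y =-252*b^2 - 84*b + 80*y^3 + y^2*(-336*b - 366) + y*(288*b^2 + 390*b - 533) + 693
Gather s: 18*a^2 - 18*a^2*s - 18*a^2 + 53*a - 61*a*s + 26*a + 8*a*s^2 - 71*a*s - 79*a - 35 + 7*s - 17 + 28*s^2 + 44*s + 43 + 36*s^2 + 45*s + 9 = s^2*(8*a + 64) + s*(-18*a^2 - 132*a + 96)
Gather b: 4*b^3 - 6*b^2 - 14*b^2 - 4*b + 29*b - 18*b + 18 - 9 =4*b^3 - 20*b^2 + 7*b + 9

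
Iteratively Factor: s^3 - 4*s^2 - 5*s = (s + 1)*(s^2 - 5*s) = (s - 5)*(s + 1)*(s)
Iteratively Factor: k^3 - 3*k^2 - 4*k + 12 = (k - 3)*(k^2 - 4) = (k - 3)*(k - 2)*(k + 2)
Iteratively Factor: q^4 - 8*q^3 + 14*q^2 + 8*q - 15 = (q - 1)*(q^3 - 7*q^2 + 7*q + 15) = (q - 1)*(q + 1)*(q^2 - 8*q + 15) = (q - 3)*(q - 1)*(q + 1)*(q - 5)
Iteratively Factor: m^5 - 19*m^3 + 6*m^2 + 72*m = (m + 4)*(m^4 - 4*m^3 - 3*m^2 + 18*m) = m*(m + 4)*(m^3 - 4*m^2 - 3*m + 18) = m*(m - 3)*(m + 4)*(m^2 - m - 6) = m*(m - 3)^2*(m + 4)*(m + 2)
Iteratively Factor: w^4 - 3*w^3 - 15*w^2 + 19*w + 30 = (w + 3)*(w^3 - 6*w^2 + 3*w + 10) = (w + 1)*(w + 3)*(w^2 - 7*w + 10) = (w - 2)*(w + 1)*(w + 3)*(w - 5)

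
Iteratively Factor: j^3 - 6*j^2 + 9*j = (j - 3)*(j^2 - 3*j) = j*(j - 3)*(j - 3)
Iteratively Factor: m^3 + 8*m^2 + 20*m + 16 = (m + 2)*(m^2 + 6*m + 8) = (m + 2)*(m + 4)*(m + 2)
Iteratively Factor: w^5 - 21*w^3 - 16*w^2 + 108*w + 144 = (w + 3)*(w^4 - 3*w^3 - 12*w^2 + 20*w + 48) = (w - 3)*(w + 3)*(w^3 - 12*w - 16) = (w - 3)*(w + 2)*(w + 3)*(w^2 - 2*w - 8) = (w - 3)*(w + 2)^2*(w + 3)*(w - 4)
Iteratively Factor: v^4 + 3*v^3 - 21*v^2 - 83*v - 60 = (v + 4)*(v^3 - v^2 - 17*v - 15) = (v + 3)*(v + 4)*(v^2 - 4*v - 5) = (v + 1)*(v + 3)*(v + 4)*(v - 5)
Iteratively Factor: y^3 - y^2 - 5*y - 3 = (y + 1)*(y^2 - 2*y - 3) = (y - 3)*(y + 1)*(y + 1)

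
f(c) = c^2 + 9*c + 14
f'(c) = 2*c + 9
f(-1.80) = 1.04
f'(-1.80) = 5.40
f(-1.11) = 5.24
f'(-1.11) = 6.78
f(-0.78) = 7.59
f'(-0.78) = 7.44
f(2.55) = 43.45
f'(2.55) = 14.10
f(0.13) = 15.19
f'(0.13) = 9.26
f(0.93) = 23.23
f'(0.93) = 10.86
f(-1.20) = 4.64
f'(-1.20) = 6.60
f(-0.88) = 6.85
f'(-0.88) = 7.24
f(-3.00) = -4.00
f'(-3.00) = 3.00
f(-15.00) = 104.00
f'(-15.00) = -21.00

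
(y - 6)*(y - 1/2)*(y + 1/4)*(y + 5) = y^4 - 5*y^3/4 - 239*y^2/8 + 61*y/8 + 15/4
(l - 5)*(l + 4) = l^2 - l - 20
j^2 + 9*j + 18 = (j + 3)*(j + 6)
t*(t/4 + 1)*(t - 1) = t^3/4 + 3*t^2/4 - t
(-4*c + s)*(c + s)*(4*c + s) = -16*c^3 - 16*c^2*s + c*s^2 + s^3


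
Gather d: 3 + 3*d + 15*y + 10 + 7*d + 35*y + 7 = 10*d + 50*y + 20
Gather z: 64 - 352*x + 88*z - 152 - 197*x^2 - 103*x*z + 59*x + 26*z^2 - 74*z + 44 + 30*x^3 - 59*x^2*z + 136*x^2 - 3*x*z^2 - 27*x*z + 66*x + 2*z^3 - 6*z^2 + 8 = 30*x^3 - 61*x^2 - 227*x + 2*z^3 + z^2*(20 - 3*x) + z*(-59*x^2 - 130*x + 14) - 36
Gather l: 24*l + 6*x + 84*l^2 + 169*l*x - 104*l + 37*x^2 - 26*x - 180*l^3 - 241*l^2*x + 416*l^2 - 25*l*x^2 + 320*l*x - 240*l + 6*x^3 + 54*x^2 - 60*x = -180*l^3 + l^2*(500 - 241*x) + l*(-25*x^2 + 489*x - 320) + 6*x^3 + 91*x^2 - 80*x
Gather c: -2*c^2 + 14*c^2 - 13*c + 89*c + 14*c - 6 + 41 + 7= 12*c^2 + 90*c + 42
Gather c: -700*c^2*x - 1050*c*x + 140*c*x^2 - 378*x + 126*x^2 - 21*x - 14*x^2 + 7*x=-700*c^2*x + c*(140*x^2 - 1050*x) + 112*x^2 - 392*x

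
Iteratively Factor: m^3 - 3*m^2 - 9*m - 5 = (m + 1)*(m^2 - 4*m - 5) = (m - 5)*(m + 1)*(m + 1)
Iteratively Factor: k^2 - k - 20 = (k + 4)*(k - 5)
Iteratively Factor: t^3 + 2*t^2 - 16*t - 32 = (t - 4)*(t^2 + 6*t + 8) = (t - 4)*(t + 2)*(t + 4)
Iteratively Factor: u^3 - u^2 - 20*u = (u)*(u^2 - u - 20) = u*(u - 5)*(u + 4)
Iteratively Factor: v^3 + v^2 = (v)*(v^2 + v) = v*(v + 1)*(v)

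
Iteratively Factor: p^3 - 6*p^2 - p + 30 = (p - 3)*(p^2 - 3*p - 10) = (p - 3)*(p + 2)*(p - 5)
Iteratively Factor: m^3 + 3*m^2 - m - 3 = (m + 3)*(m^2 - 1) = (m + 1)*(m + 3)*(m - 1)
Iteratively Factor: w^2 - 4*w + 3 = (w - 3)*(w - 1)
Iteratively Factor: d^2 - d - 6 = (d + 2)*(d - 3)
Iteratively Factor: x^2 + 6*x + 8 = (x + 2)*(x + 4)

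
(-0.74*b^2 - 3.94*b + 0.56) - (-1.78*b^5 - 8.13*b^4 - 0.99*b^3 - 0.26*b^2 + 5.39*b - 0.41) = 1.78*b^5 + 8.13*b^4 + 0.99*b^3 - 0.48*b^2 - 9.33*b + 0.97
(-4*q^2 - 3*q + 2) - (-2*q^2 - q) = -2*q^2 - 2*q + 2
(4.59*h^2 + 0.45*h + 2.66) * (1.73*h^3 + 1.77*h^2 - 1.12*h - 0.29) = 7.9407*h^5 + 8.9028*h^4 + 0.257499999999999*h^3 + 2.8731*h^2 - 3.1097*h - 0.7714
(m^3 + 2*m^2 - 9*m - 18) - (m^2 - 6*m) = m^3 + m^2 - 3*m - 18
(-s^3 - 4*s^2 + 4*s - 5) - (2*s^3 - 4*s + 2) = -3*s^3 - 4*s^2 + 8*s - 7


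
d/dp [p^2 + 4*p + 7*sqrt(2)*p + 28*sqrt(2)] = 2*p + 4 + 7*sqrt(2)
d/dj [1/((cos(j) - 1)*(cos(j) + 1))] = 2*cos(j)/sin(j)^3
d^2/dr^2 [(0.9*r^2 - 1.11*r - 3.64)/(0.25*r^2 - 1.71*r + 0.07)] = (0.63075*r^3 - 1.4595*r^2 + 9.45315*r - 21.416962)/(0.015625*r^6 - 0.320625*r^5 + 2.2062*r^4 - 5.179761*r^3 + 0.617736*r^2 - 0.025137*r + 0.000343)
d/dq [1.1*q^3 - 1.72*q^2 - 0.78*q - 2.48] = 3.3*q^2 - 3.44*q - 0.78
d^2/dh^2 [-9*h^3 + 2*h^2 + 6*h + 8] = 4 - 54*h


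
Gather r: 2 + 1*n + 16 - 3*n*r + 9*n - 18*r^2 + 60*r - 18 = 10*n - 18*r^2 + r*(60 - 3*n)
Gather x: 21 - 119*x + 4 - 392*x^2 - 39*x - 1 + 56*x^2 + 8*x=-336*x^2 - 150*x + 24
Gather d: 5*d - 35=5*d - 35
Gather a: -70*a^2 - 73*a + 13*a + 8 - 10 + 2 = -70*a^2 - 60*a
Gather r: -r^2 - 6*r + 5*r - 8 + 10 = -r^2 - r + 2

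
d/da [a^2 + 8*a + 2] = 2*a + 8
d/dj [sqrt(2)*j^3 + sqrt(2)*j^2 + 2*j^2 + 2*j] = 3*sqrt(2)*j^2 + 2*sqrt(2)*j + 4*j + 2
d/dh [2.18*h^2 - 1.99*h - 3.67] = 4.36*h - 1.99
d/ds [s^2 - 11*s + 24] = 2*s - 11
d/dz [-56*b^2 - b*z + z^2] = -b + 2*z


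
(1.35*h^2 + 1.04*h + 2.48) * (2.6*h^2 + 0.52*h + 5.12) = 3.51*h^4 + 3.406*h^3 + 13.9008*h^2 + 6.6144*h + 12.6976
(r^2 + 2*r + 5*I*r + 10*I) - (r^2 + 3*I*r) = 2*r + 2*I*r + 10*I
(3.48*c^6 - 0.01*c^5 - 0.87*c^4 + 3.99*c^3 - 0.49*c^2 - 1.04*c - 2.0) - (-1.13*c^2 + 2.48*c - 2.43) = 3.48*c^6 - 0.01*c^5 - 0.87*c^4 + 3.99*c^3 + 0.64*c^2 - 3.52*c + 0.43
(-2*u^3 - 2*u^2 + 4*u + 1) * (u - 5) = -2*u^4 + 8*u^3 + 14*u^2 - 19*u - 5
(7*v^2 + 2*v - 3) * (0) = 0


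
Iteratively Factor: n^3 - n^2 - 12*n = (n)*(n^2 - n - 12) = n*(n - 4)*(n + 3)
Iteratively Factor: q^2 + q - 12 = (q + 4)*(q - 3)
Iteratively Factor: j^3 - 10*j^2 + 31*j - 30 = (j - 5)*(j^2 - 5*j + 6) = (j - 5)*(j - 2)*(j - 3)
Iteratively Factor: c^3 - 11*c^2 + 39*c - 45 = (c - 5)*(c^2 - 6*c + 9) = (c - 5)*(c - 3)*(c - 3)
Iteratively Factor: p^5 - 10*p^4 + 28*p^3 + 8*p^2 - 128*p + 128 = (p - 4)*(p^4 - 6*p^3 + 4*p^2 + 24*p - 32) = (p - 4)^2*(p^3 - 2*p^2 - 4*p + 8) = (p - 4)^2*(p - 2)*(p^2 - 4) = (p - 4)^2*(p - 2)^2*(p + 2)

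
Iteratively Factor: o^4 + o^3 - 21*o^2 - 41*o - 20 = (o + 1)*(o^3 - 21*o - 20) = (o + 1)^2*(o^2 - o - 20) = (o - 5)*(o + 1)^2*(o + 4)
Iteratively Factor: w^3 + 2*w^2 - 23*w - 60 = (w + 4)*(w^2 - 2*w - 15) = (w + 3)*(w + 4)*(w - 5)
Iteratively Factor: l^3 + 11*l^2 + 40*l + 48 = (l + 3)*(l^2 + 8*l + 16) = (l + 3)*(l + 4)*(l + 4)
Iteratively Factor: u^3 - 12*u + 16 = (u - 2)*(u^2 + 2*u - 8) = (u - 2)*(u + 4)*(u - 2)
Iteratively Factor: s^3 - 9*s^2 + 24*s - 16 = (s - 1)*(s^2 - 8*s + 16) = (s - 4)*(s - 1)*(s - 4)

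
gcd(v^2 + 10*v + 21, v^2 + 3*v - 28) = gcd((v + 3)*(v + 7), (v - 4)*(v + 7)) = v + 7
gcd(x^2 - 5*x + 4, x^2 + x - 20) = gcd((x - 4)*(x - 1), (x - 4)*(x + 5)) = x - 4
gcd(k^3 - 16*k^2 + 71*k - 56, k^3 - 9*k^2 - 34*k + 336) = k^2 - 15*k + 56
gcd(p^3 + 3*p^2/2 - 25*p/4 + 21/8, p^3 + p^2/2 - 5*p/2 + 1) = p - 1/2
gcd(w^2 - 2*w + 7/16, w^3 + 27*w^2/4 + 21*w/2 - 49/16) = w - 1/4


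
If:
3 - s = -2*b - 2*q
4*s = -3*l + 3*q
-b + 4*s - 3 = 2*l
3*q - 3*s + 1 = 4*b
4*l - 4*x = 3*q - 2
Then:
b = -119/229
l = -242/229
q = -214/229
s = 21/229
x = 33/229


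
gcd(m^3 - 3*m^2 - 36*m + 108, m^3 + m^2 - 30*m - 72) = m - 6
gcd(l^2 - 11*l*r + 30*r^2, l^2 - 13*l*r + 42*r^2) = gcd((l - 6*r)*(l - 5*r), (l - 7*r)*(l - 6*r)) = -l + 6*r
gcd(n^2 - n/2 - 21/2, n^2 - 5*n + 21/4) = n - 7/2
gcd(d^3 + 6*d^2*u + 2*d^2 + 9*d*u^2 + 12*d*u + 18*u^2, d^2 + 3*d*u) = d + 3*u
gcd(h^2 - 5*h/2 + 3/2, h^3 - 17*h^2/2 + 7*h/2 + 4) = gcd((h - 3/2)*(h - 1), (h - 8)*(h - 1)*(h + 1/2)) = h - 1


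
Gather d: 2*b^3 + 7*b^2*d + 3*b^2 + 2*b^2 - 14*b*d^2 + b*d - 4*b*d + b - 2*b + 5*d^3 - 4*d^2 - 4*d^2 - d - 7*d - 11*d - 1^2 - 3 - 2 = 2*b^3 + 5*b^2 - b + 5*d^3 + d^2*(-14*b - 8) + d*(7*b^2 - 3*b - 19) - 6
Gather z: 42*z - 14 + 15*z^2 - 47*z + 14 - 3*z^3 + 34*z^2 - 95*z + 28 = -3*z^3 + 49*z^2 - 100*z + 28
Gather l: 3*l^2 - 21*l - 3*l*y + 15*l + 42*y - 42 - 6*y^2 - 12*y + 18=3*l^2 + l*(-3*y - 6) - 6*y^2 + 30*y - 24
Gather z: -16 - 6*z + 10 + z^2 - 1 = z^2 - 6*z - 7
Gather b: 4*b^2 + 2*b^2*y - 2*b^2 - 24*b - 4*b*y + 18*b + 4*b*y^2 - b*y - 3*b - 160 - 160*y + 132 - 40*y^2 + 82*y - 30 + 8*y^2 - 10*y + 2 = b^2*(2*y + 2) + b*(4*y^2 - 5*y - 9) - 32*y^2 - 88*y - 56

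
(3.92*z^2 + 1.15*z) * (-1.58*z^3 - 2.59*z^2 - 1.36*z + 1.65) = -6.1936*z^5 - 11.9698*z^4 - 8.3097*z^3 + 4.904*z^2 + 1.8975*z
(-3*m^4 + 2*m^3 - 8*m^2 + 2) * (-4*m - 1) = 12*m^5 - 5*m^4 + 30*m^3 + 8*m^2 - 8*m - 2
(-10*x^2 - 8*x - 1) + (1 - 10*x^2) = -20*x^2 - 8*x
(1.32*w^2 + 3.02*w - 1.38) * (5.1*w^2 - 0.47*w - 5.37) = 6.732*w^4 + 14.7816*w^3 - 15.5458*w^2 - 15.5688*w + 7.4106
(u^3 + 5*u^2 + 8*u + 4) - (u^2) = u^3 + 4*u^2 + 8*u + 4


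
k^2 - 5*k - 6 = (k - 6)*(k + 1)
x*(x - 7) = x^2 - 7*x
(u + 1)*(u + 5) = u^2 + 6*u + 5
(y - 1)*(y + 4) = y^2 + 3*y - 4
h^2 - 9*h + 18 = (h - 6)*(h - 3)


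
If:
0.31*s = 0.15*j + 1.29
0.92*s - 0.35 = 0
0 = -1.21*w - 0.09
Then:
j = -7.81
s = 0.38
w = -0.07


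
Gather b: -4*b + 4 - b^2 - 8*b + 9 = -b^2 - 12*b + 13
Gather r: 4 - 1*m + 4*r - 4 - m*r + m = r*(4 - m)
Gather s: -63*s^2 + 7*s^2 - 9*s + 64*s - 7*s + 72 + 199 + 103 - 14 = -56*s^2 + 48*s + 360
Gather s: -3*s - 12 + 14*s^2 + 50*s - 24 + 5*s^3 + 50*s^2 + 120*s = 5*s^3 + 64*s^2 + 167*s - 36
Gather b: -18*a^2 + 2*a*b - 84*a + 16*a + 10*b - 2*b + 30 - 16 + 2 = -18*a^2 - 68*a + b*(2*a + 8) + 16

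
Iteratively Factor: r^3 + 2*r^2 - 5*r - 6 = (r + 1)*(r^2 + r - 6) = (r - 2)*(r + 1)*(r + 3)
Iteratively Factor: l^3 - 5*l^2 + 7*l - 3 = (l - 1)*(l^2 - 4*l + 3) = (l - 3)*(l - 1)*(l - 1)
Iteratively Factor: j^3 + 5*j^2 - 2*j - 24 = (j - 2)*(j^2 + 7*j + 12) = (j - 2)*(j + 4)*(j + 3)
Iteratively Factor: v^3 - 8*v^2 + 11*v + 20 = (v - 4)*(v^2 - 4*v - 5) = (v - 5)*(v - 4)*(v + 1)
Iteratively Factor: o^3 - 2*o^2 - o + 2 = (o + 1)*(o^2 - 3*o + 2) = (o - 2)*(o + 1)*(o - 1)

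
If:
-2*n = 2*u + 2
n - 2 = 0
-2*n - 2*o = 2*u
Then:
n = 2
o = 1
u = -3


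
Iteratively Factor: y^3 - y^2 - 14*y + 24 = (y + 4)*(y^2 - 5*y + 6) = (y - 2)*(y + 4)*(y - 3)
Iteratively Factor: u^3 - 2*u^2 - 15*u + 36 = (u - 3)*(u^2 + u - 12) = (u - 3)^2*(u + 4)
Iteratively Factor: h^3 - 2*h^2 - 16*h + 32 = (h - 2)*(h^2 - 16) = (h - 4)*(h - 2)*(h + 4)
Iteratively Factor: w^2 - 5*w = (w - 5)*(w)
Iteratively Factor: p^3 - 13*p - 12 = (p - 4)*(p^2 + 4*p + 3) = (p - 4)*(p + 3)*(p + 1)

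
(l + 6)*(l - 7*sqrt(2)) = l^2 - 7*sqrt(2)*l + 6*l - 42*sqrt(2)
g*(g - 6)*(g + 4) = g^3 - 2*g^2 - 24*g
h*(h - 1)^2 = h^3 - 2*h^2 + h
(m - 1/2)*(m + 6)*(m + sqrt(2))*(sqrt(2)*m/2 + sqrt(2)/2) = sqrt(2)*m^4/2 + m^3 + 13*sqrt(2)*m^3/4 + 5*sqrt(2)*m^2/4 + 13*m^2/2 - 3*sqrt(2)*m/2 + 5*m/2 - 3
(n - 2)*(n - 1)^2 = n^3 - 4*n^2 + 5*n - 2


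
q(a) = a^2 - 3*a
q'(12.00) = 21.00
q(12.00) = 108.00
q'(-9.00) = -21.00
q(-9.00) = 108.00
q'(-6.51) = -16.02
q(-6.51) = 61.91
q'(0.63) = -1.74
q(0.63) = -1.49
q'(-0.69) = -4.38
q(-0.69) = 2.55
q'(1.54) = 0.08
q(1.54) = -2.25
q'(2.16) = 1.32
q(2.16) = -1.81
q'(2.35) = 1.70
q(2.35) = -1.53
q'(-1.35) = -5.70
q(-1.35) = 5.87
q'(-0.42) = -3.84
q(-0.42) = 1.44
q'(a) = 2*a - 3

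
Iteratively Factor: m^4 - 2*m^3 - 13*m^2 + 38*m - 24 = (m + 4)*(m^3 - 6*m^2 + 11*m - 6) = (m - 2)*(m + 4)*(m^2 - 4*m + 3) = (m - 3)*(m - 2)*(m + 4)*(m - 1)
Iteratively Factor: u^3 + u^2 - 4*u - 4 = (u + 2)*(u^2 - u - 2) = (u + 1)*(u + 2)*(u - 2)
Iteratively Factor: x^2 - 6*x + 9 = (x - 3)*(x - 3)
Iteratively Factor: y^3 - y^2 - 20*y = (y - 5)*(y^2 + 4*y) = y*(y - 5)*(y + 4)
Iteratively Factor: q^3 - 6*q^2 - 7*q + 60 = (q - 5)*(q^2 - q - 12) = (q - 5)*(q + 3)*(q - 4)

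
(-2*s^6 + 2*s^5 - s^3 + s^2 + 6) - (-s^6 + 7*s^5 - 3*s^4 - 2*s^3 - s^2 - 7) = -s^6 - 5*s^5 + 3*s^4 + s^3 + 2*s^2 + 13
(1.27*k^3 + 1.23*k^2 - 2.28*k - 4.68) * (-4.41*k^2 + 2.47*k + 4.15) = -5.6007*k^5 - 2.2874*k^4 + 18.3634*k^3 + 20.1117*k^2 - 21.0216*k - 19.422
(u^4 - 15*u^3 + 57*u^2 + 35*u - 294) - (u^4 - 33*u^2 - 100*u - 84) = -15*u^3 + 90*u^2 + 135*u - 210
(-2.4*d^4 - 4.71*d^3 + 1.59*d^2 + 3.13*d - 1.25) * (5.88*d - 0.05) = -14.112*d^5 - 27.5748*d^4 + 9.5847*d^3 + 18.3249*d^2 - 7.5065*d + 0.0625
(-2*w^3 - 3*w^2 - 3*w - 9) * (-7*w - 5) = 14*w^4 + 31*w^3 + 36*w^2 + 78*w + 45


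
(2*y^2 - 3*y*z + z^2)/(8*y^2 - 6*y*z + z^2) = (y - z)/(4*y - z)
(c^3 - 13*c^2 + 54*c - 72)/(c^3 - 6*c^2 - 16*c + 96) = (c - 3)/(c + 4)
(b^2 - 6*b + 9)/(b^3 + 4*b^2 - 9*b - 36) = (b - 3)/(b^2 + 7*b + 12)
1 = 1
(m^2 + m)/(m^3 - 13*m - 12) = m/(m^2 - m - 12)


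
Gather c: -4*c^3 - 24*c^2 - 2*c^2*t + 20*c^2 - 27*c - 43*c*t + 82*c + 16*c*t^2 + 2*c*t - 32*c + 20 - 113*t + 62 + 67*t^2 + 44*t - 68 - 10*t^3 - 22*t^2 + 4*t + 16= -4*c^3 + c^2*(-2*t - 4) + c*(16*t^2 - 41*t + 23) - 10*t^3 + 45*t^2 - 65*t + 30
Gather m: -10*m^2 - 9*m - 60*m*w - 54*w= -10*m^2 + m*(-60*w - 9) - 54*w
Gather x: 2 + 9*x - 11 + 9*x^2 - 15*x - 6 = 9*x^2 - 6*x - 15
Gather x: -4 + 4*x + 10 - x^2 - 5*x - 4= -x^2 - x + 2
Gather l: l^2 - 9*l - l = l^2 - 10*l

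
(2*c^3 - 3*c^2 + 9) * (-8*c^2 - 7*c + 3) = -16*c^5 + 10*c^4 + 27*c^3 - 81*c^2 - 63*c + 27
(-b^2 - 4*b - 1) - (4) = -b^2 - 4*b - 5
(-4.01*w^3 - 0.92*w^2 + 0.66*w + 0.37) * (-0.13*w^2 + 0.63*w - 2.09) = 0.5213*w^5 - 2.4067*w^4 + 7.7155*w^3 + 2.2905*w^2 - 1.1463*w - 0.7733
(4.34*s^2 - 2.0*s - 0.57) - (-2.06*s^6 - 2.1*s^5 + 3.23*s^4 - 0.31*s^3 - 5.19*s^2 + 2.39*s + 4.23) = 2.06*s^6 + 2.1*s^5 - 3.23*s^4 + 0.31*s^3 + 9.53*s^2 - 4.39*s - 4.8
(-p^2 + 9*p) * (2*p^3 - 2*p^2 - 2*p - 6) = -2*p^5 + 20*p^4 - 16*p^3 - 12*p^2 - 54*p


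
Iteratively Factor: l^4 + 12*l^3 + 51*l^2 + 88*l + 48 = (l + 3)*(l^3 + 9*l^2 + 24*l + 16) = (l + 3)*(l + 4)*(l^2 + 5*l + 4) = (l + 1)*(l + 3)*(l + 4)*(l + 4)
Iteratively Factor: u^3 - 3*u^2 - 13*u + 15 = (u - 1)*(u^2 - 2*u - 15) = (u - 5)*(u - 1)*(u + 3)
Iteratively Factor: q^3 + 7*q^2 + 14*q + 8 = (q + 4)*(q^2 + 3*q + 2) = (q + 2)*(q + 4)*(q + 1)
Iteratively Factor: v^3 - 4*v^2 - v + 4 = (v + 1)*(v^2 - 5*v + 4) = (v - 4)*(v + 1)*(v - 1)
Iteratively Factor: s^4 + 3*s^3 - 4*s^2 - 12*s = (s - 2)*(s^3 + 5*s^2 + 6*s) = s*(s - 2)*(s^2 + 5*s + 6) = s*(s - 2)*(s + 3)*(s + 2)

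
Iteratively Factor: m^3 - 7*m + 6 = (m - 1)*(m^2 + m - 6) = (m - 1)*(m + 3)*(m - 2)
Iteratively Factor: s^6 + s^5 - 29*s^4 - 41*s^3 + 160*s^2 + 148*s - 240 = (s + 4)*(s^5 - 3*s^4 - 17*s^3 + 27*s^2 + 52*s - 60) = (s - 2)*(s + 4)*(s^4 - s^3 - 19*s^2 - 11*s + 30) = (s - 5)*(s - 2)*(s + 4)*(s^3 + 4*s^2 + s - 6) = (s - 5)*(s - 2)*(s + 2)*(s + 4)*(s^2 + 2*s - 3) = (s - 5)*(s - 2)*(s + 2)*(s + 3)*(s + 4)*(s - 1)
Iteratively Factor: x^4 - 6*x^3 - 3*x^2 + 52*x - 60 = (x - 5)*(x^3 - x^2 - 8*x + 12) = (x - 5)*(x - 2)*(x^2 + x - 6) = (x - 5)*(x - 2)*(x + 3)*(x - 2)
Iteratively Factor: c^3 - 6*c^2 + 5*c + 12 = (c - 4)*(c^2 - 2*c - 3) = (c - 4)*(c + 1)*(c - 3)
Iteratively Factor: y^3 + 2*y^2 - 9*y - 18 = (y - 3)*(y^2 + 5*y + 6) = (y - 3)*(y + 2)*(y + 3)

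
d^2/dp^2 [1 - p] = 0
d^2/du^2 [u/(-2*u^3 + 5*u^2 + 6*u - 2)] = 2*(-4*u*(-3*u^2 + 5*u + 3)^2 + (6*u^2 + u*(6*u - 5) - 10*u - 6)*(2*u^3 - 5*u^2 - 6*u + 2))/(2*u^3 - 5*u^2 - 6*u + 2)^3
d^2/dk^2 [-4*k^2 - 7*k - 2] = -8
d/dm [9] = 0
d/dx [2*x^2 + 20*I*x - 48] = 4*x + 20*I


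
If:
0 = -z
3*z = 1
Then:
No Solution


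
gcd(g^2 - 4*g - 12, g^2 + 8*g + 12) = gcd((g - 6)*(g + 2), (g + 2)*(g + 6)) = g + 2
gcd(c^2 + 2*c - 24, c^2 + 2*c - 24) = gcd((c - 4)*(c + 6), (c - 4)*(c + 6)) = c^2 + 2*c - 24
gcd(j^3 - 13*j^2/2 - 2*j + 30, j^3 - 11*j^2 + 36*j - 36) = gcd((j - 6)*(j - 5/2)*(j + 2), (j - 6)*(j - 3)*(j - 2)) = j - 6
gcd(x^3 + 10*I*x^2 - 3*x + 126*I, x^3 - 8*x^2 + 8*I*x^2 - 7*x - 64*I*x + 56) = x + 7*I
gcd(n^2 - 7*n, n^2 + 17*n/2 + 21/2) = 1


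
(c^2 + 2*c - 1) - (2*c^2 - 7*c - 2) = -c^2 + 9*c + 1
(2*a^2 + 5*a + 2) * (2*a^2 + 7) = 4*a^4 + 10*a^3 + 18*a^2 + 35*a + 14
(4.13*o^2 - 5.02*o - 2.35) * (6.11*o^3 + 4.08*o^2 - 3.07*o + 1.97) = 25.2343*o^5 - 13.8218*o^4 - 47.5192*o^3 + 13.9595*o^2 - 2.6749*o - 4.6295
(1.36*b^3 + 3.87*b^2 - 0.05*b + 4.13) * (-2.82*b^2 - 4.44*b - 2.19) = -3.8352*b^5 - 16.9518*b^4 - 20.0202*b^3 - 19.8999*b^2 - 18.2277*b - 9.0447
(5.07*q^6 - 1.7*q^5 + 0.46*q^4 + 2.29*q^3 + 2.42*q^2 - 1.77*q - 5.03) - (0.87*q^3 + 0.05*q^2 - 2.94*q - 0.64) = 5.07*q^6 - 1.7*q^5 + 0.46*q^4 + 1.42*q^3 + 2.37*q^2 + 1.17*q - 4.39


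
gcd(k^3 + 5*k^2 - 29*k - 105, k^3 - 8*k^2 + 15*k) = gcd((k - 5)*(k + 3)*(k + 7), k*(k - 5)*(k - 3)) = k - 5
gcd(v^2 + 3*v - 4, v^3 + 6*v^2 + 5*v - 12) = v^2 + 3*v - 4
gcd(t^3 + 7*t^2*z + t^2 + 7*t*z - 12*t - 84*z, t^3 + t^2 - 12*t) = t^2 + t - 12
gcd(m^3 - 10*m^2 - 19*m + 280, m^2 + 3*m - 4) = 1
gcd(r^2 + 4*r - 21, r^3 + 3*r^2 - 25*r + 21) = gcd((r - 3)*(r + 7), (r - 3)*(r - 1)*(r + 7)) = r^2 + 4*r - 21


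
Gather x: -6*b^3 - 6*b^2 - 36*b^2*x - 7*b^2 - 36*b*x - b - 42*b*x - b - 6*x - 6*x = -6*b^3 - 13*b^2 - 2*b + x*(-36*b^2 - 78*b - 12)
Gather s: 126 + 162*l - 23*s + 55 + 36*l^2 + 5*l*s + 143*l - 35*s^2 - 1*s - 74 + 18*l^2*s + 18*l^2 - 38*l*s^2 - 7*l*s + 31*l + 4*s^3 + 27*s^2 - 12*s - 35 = 54*l^2 + 336*l + 4*s^3 + s^2*(-38*l - 8) + s*(18*l^2 - 2*l - 36) + 72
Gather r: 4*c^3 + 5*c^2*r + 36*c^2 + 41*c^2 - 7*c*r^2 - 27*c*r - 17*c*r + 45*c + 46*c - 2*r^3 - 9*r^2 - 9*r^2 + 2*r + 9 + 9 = 4*c^3 + 77*c^2 + 91*c - 2*r^3 + r^2*(-7*c - 18) + r*(5*c^2 - 44*c + 2) + 18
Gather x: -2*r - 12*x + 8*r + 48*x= 6*r + 36*x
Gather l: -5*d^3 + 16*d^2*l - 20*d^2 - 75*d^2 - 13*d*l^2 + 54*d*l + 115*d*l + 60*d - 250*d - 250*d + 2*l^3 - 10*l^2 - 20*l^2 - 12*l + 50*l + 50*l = -5*d^3 - 95*d^2 - 440*d + 2*l^3 + l^2*(-13*d - 30) + l*(16*d^2 + 169*d + 88)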